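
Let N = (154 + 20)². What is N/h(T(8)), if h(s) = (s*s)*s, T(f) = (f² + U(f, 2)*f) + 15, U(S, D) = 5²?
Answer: 3364/2413071 ≈ 0.0013941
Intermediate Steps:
U(S, D) = 25
T(f) = 15 + f² + 25*f (T(f) = (f² + 25*f) + 15 = 15 + f² + 25*f)
N = 30276 (N = 174² = 30276)
h(s) = s³ (h(s) = s²*s = s³)
N/h(T(8)) = 30276/((15 + 8² + 25*8)³) = 30276/((15 + 64 + 200)³) = 30276/(279³) = 30276/21717639 = 30276*(1/21717639) = 3364/2413071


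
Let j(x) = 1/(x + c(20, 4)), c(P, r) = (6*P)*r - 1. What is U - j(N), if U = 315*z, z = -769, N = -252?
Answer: -54987346/227 ≈ -2.4224e+5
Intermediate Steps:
U = -242235 (U = 315*(-769) = -242235)
c(P, r) = -1 + 6*P*r (c(P, r) = 6*P*r - 1 = -1 + 6*P*r)
j(x) = 1/(479 + x) (j(x) = 1/(x + (-1 + 6*20*4)) = 1/(x + (-1 + 480)) = 1/(x + 479) = 1/(479 + x))
U - j(N) = -242235 - 1/(479 - 252) = -242235 - 1/227 = -54987346/227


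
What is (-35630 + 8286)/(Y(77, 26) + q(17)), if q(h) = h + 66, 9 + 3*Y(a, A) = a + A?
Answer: -82032/343 ≈ -239.16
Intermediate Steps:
Y(a, A) = -3 + A/3 + a/3 (Y(a, A) = -3 + (a + A)/3 = -3 + (A + a)/3 = -3 + (A/3 + a/3) = -3 + A/3 + a/3)
q(h) = 66 + h
(-35630 + 8286)/(Y(77, 26) + q(17)) = (-35630 + 8286)/((-3 + (⅓)*26 + (⅓)*77) + (66 + 17)) = -27344/((-3 + 26/3 + 77/3) + 83) = -27344/(94/3 + 83) = -27344/343/3 = -27344*3/343 = -82032/343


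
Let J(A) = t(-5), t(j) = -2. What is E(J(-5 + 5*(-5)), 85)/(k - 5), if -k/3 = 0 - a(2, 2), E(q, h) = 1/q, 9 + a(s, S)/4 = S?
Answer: 1/178 ≈ 0.0056180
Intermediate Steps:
a(s, S) = -36 + 4*S
J(A) = -2
k = -84 (k = -3*(0 - (-36 + 4*2)) = -3*(0 - (-36 + 8)) = -3*(0 - 1*(-28)) = -3*(0 + 28) = -3*28 = -84)
E(J(-5 + 5*(-5)), 85)/(k - 5) = 1/(-84 - 5*(-2)) = -½/(-89) = -1/89*(-½) = 1/178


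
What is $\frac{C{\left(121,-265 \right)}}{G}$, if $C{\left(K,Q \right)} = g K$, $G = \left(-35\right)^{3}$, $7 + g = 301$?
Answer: $- \frac{726}{875} \approx -0.82971$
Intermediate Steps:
$g = 294$ ($g = -7 + 301 = 294$)
$G = -42875$
$C{\left(K,Q \right)} = 294 K$
$\frac{C{\left(121,-265 \right)}}{G} = \frac{294 \cdot 121}{-42875} = 35574 \left(- \frac{1}{42875}\right) = - \frac{726}{875}$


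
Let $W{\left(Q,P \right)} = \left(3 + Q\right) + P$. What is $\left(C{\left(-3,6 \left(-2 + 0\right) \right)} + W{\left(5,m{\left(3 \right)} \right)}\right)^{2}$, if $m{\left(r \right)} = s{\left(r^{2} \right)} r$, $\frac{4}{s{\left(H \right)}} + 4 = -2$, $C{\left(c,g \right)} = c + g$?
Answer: $81$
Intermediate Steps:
$s{\left(H \right)} = - \frac{2}{3}$ ($s{\left(H \right)} = \frac{4}{-4 - 2} = \frac{4}{-6} = 4 \left(- \frac{1}{6}\right) = - \frac{2}{3}$)
$m{\left(r \right)} = - \frac{2 r}{3}$
$W{\left(Q,P \right)} = 3 + P + Q$
$\left(C{\left(-3,6 \left(-2 + 0\right) \right)} + W{\left(5,m{\left(3 \right)} \right)}\right)^{2} = \left(\left(-3 + 6 \left(-2 + 0\right)\right) + \left(3 - 2 + 5\right)\right)^{2} = \left(\left(-3 + 6 \left(-2\right)\right) + \left(3 - 2 + 5\right)\right)^{2} = \left(\left(-3 - 12\right) + 6\right)^{2} = \left(-15 + 6\right)^{2} = \left(-9\right)^{2} = 81$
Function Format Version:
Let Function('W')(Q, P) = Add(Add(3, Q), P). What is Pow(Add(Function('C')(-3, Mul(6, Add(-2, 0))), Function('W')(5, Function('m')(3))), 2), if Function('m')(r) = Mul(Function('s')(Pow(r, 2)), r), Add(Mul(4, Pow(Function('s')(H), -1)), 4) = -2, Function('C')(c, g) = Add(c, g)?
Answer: 81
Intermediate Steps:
Function('s')(H) = Rational(-2, 3) (Function('s')(H) = Mul(4, Pow(Add(-4, -2), -1)) = Mul(4, Pow(-6, -1)) = Mul(4, Rational(-1, 6)) = Rational(-2, 3))
Function('m')(r) = Mul(Rational(-2, 3), r)
Function('W')(Q, P) = Add(3, P, Q)
Pow(Add(Function('C')(-3, Mul(6, Add(-2, 0))), Function('W')(5, Function('m')(3))), 2) = Pow(Add(Add(-3, Mul(6, Add(-2, 0))), Add(3, Mul(Rational(-2, 3), 3), 5)), 2) = Pow(Add(Add(-3, Mul(6, -2)), Add(3, -2, 5)), 2) = Pow(Add(Add(-3, -12), 6), 2) = Pow(Add(-15, 6), 2) = Pow(-9, 2) = 81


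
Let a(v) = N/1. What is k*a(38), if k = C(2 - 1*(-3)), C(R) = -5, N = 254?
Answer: -1270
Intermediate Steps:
k = -5
a(v) = 254 (a(v) = 254/1 = 254*1 = 254)
k*a(38) = -5*254 = -1270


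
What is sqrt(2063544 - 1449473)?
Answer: sqrt(614071) ≈ 783.63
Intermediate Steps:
sqrt(2063544 - 1449473) = sqrt(614071)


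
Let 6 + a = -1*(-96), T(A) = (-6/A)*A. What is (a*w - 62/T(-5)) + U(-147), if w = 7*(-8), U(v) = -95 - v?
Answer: -14933/3 ≈ -4977.7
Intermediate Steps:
w = -56
T(A) = -6
a = 90 (a = -6 - 1*(-96) = -6 + 96 = 90)
(a*w - 62/T(-5)) + U(-147) = (90*(-56) - 62/(-6)) + (-95 - 1*(-147)) = (-5040 - 62*(-⅙)) + (-95 + 147) = (-5040 + 31/3) + 52 = -15089/3 + 52 = -14933/3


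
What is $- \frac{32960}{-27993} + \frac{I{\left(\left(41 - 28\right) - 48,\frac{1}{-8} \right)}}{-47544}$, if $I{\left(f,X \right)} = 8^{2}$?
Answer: $\frac{3105672}{2640673} \approx 1.1761$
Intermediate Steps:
$I{\left(f,X \right)} = 64$
$- \frac{32960}{-27993} + \frac{I{\left(\left(41 - 28\right) - 48,\frac{1}{-8} \right)}}{-47544} = - \frac{32960}{-27993} + \frac{64}{-47544} = \left(-32960\right) \left(- \frac{1}{27993}\right) + 64 \left(- \frac{1}{47544}\right) = \frac{32960}{27993} - \frac{8}{5943} = \frac{3105672}{2640673}$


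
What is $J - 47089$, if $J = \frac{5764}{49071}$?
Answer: $- \frac{210063505}{4461} \approx -47089.0$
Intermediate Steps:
$J = \frac{524}{4461}$ ($J = 5764 \cdot \frac{1}{49071} = \frac{524}{4461} \approx 0.11746$)
$J - 47089 = \frac{524}{4461} - 47089 = - \frac{210063505}{4461}$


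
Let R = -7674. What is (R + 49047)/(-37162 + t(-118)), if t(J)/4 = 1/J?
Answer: -2441007/2192560 ≈ -1.1133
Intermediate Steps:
t(J) = 4/J
(R + 49047)/(-37162 + t(-118)) = (-7674 + 49047)/(-37162 + 4/(-118)) = 41373/(-37162 + 4*(-1/118)) = 41373/(-37162 - 2/59) = 41373/(-2192560/59) = 41373*(-59/2192560) = -2441007/2192560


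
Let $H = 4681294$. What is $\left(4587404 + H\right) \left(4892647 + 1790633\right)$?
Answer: $61945303969440$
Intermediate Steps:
$\left(4587404 + H\right) \left(4892647 + 1790633\right) = \left(4587404 + 4681294\right) \left(4892647 + 1790633\right) = 9268698 \cdot 6683280 = 61945303969440$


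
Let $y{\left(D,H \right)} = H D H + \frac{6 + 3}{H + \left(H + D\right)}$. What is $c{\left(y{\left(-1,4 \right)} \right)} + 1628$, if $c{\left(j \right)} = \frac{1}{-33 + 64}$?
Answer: $\frac{50469}{31} \approx 1628.0$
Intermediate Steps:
$y{\left(D,H \right)} = \frac{9}{D + 2 H} + D H^{2}$ ($y{\left(D,H \right)} = D H H + \frac{9}{H + \left(D + H\right)} = D H^{2} + \frac{9}{D + 2 H} = \frac{9}{D + 2 H} + D H^{2}$)
$c{\left(j \right)} = \frac{1}{31}$
$c{\left(y{\left(-1,4 \right)} \right)} + 1628 = \frac{1}{31} + 1628 = \frac{50469}{31}$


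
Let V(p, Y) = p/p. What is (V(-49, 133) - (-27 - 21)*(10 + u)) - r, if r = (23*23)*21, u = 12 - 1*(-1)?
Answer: -10004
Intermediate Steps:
V(p, Y) = 1
u = 13 (u = 12 + 1 = 13)
r = 11109 (r = 529*21 = 11109)
(V(-49, 133) - (-27 - 21)*(10 + u)) - r = (1 - (-27 - 21)*(10 + 13)) - 1*11109 = (1 - (-48)*23) - 11109 = (1 - 1*(-1104)) - 11109 = (1 + 1104) - 11109 = 1105 - 11109 = -10004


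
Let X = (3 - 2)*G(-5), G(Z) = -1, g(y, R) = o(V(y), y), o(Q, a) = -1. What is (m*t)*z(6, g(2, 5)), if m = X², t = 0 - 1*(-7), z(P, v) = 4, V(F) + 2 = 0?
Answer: 28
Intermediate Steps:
V(F) = -2 (V(F) = -2 + 0 = -2)
g(y, R) = -1
t = 7 (t = 0 + 7 = 7)
X = -1 (X = (3 - 2)*(-1) = 1*(-1) = -1)
m = 1 (m = (-1)² = 1)
(m*t)*z(6, g(2, 5)) = (1*7)*4 = 7*4 = 28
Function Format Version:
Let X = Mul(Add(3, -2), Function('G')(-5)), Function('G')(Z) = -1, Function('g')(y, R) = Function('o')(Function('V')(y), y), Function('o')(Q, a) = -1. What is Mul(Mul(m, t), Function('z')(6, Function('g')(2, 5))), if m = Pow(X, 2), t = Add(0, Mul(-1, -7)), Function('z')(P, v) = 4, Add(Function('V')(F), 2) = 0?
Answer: 28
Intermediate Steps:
Function('V')(F) = -2 (Function('V')(F) = Add(-2, 0) = -2)
Function('g')(y, R) = -1
t = 7 (t = Add(0, 7) = 7)
X = -1 (X = Mul(Add(3, -2), -1) = Mul(1, -1) = -1)
m = 1 (m = Pow(-1, 2) = 1)
Mul(Mul(m, t), Function('z')(6, Function('g')(2, 5))) = Mul(Mul(1, 7), 4) = Mul(7, 4) = 28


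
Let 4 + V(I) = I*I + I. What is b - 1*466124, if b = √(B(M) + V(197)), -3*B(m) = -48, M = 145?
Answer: -466124 + √39018 ≈ -4.6593e+5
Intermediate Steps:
B(m) = 16 (B(m) = -⅓*(-48) = 16)
V(I) = -4 + I + I² (V(I) = -4 + (I*I + I) = -4 + (I² + I) = -4 + (I + I²) = -4 + I + I²)
b = √39018 (b = √(16 + (-4 + 197 + 197²)) = √(16 + (-4 + 197 + 38809)) = √(16 + 39002) = √39018 ≈ 197.53)
b - 1*466124 = √39018 - 1*466124 = √39018 - 466124 = -466124 + √39018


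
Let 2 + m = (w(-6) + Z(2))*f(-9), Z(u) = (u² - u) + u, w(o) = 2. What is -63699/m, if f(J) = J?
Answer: 63699/56 ≈ 1137.5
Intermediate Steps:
Z(u) = u²
m = -56 (m = -2 + (2 + 2²)*(-9) = -2 + (2 + 4)*(-9) = -2 + 6*(-9) = -2 - 54 = -56)
-63699/m = -63699/(-56) = -63699*(-1/56) = 63699/56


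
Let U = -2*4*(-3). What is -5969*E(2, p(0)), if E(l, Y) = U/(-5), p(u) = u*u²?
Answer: 143256/5 ≈ 28651.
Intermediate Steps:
U = 24 (U = -8*(-3) = 24)
p(u) = u³
E(l, Y) = -24/5 (E(l, Y) = 24/(-5) = 24*(-⅕) = -24/5)
-5969*E(2, p(0)) = -5969*(-24/5) = 143256/5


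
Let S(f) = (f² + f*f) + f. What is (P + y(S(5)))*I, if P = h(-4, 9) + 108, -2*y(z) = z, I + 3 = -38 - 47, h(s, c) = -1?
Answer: -6996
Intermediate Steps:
S(f) = f + 2*f² (S(f) = (f² + f²) + f = 2*f² + f = f + 2*f²)
I = -88 (I = -3 + (-38 - 47) = -3 - 85 = -88)
y(z) = -z/2
P = 107 (P = -1 + 108 = 107)
(P + y(S(5)))*I = (107 - 5*(1 + 2*5)/2)*(-88) = (107 - 5*(1 + 10)/2)*(-88) = (107 - 5*11/2)*(-88) = (107 - ½*55)*(-88) = (107 - 55/2)*(-88) = (159/2)*(-88) = -6996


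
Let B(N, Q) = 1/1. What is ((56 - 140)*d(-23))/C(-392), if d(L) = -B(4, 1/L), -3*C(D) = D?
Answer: 9/14 ≈ 0.64286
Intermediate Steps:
C(D) = -D/3
B(N, Q) = 1
d(L) = -1 (d(L) = -1*1 = -1)
((56 - 140)*d(-23))/C(-392) = ((56 - 140)*(-1))/((-⅓*(-392))) = (-84*(-1))/(392/3) = 84*(3/392) = 9/14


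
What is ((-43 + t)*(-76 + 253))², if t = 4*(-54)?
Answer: 2101580649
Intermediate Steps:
t = -216
((-43 + t)*(-76 + 253))² = ((-43 - 216)*(-76 + 253))² = (-259*177)² = (-45843)² = 2101580649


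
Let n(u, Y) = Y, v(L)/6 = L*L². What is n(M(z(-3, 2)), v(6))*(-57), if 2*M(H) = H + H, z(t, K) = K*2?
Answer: -73872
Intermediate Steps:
z(t, K) = 2*K
v(L) = 6*L³ (v(L) = 6*(L*L²) = 6*L³)
M(H) = H (M(H) = (H + H)/2 = (2*H)/2 = H)
n(M(z(-3, 2)), v(6))*(-57) = (6*6³)*(-57) = (6*216)*(-57) = 1296*(-57) = -73872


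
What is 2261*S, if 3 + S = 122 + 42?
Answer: 364021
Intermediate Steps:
S = 161 (S = -3 + (122 + 42) = -3 + 164 = 161)
2261*S = 2261*161 = 364021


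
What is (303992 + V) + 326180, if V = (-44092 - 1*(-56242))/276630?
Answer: 5810816417/9221 ≈ 6.3017e+5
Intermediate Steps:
V = 405/9221 (V = (-44092 + 56242)*(1/276630) = 12150*(1/276630) = 405/9221 ≈ 0.043921)
(303992 + V) + 326180 = (303992 + 405/9221) + 326180 = 2803110637/9221 + 326180 = 5810816417/9221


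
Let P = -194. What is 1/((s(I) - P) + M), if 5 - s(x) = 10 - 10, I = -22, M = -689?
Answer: -1/490 ≈ -0.0020408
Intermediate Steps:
s(x) = 5 (s(x) = 5 - (10 - 10) = 5 - 1*0 = 5 + 0 = 5)
1/((s(I) - P) + M) = 1/((5 - 1*(-194)) - 689) = 1/((5 + 194) - 689) = 1/(199 - 689) = 1/(-490) = -1/490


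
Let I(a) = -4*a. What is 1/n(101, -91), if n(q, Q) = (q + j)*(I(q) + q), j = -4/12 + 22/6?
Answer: -1/31613 ≈ -3.1633e-5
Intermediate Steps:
j = 10/3 (j = -4*1/12 + 22*(⅙) = -⅓ + 11/3 = 10/3 ≈ 3.3333)
n(q, Q) = -3*q*(10/3 + q) (n(q, Q) = (q + 10/3)*(-4*q + q) = (10/3 + q)*(-3*q) = -3*q*(10/3 + q))
1/n(101, -91) = 1/(101*(-10 - 3*101)) = 1/(101*(-10 - 303)) = 1/(101*(-313)) = 1/(-31613) = -1/31613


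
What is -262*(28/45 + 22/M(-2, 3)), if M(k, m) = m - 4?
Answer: 252044/45 ≈ 5601.0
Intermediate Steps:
M(k, m) = -4 + m
-262*(28/45 + 22/M(-2, 3)) = -262*(28/45 + 22/(-4 + 3)) = -262*(28*(1/45) + 22/(-1)) = -262*(28/45 + 22*(-1)) = -262*(28/45 - 22) = -262*(-962/45) = 252044/45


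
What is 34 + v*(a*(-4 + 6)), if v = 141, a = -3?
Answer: -812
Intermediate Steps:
34 + v*(a*(-4 + 6)) = 34 + 141*(-3*(-4 + 6)) = 34 + 141*(-3*2) = 34 + 141*(-6) = 34 - 846 = -812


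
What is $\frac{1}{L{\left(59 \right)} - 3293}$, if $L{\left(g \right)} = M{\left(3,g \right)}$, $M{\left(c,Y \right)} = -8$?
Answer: $- \frac{1}{3301} \approx -0.00030294$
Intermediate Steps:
$L{\left(g \right)} = -8$
$\frac{1}{L{\left(59 \right)} - 3293} = \frac{1}{-8 - 3293} = \frac{1}{-3301} = - \frac{1}{3301}$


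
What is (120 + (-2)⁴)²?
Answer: 18496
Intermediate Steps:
(120 + (-2)⁴)² = (120 + 16)² = 136² = 18496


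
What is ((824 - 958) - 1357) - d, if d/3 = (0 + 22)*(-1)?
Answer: -1425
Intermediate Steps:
d = -66 (d = 3*((0 + 22)*(-1)) = 3*(22*(-1)) = 3*(-22) = -66)
((824 - 958) - 1357) - d = ((824 - 958) - 1357) - 1*(-66) = (-134 - 1357) + 66 = -1491 + 66 = -1425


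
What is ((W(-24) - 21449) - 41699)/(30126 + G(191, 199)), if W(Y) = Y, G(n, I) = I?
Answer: -63172/30325 ≈ -2.0832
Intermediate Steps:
((W(-24) - 21449) - 41699)/(30126 + G(191, 199)) = ((-24 - 21449) - 41699)/(30126 + 199) = (-21473 - 41699)/30325 = -63172*1/30325 = -63172/30325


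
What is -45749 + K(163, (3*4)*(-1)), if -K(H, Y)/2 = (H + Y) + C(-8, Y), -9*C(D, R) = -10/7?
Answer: -2901233/63 ≈ -46051.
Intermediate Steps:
C(D, R) = 10/63 (C(D, R) = -(-10)/(9*7) = -1/9*(-10/7) = 10/63)
K(H, Y) = -20/63 - 2*H - 2*Y (K(H, Y) = -2*((H + Y) + 10/63) = -2*(10/63 + H + Y) = -20/63 - 2*H - 2*Y)
-45749 + K(163, (3*4)*(-1)) = -45749 + (-20/63 - 2*163 - 2*3*4*(-1)) = -45749 + (-20/63 - 326 - 24*(-1)) = -45749 + (-20/63 - 326 - 2*(-12)) = -45749 + (-20/63 - 326 + 24) = -45749 - 19046/63 = -2901233/63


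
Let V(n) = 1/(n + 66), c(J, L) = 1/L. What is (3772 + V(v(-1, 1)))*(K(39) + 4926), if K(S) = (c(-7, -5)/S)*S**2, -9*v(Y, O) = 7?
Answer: 54448728243/2935 ≈ 1.8552e+7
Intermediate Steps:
v(Y, O) = -7/9 (v(Y, O) = -1/9*7 = -7/9)
V(n) = 1/(66 + n)
K(S) = -S/5 (K(S) = (1/((-5)*S))*S**2 = (-1/(5*S))*S**2 = -S/5)
(3772 + V(v(-1, 1)))*(K(39) + 4926) = (3772 + 1/(66 - 7/9))*(-1/5*39 + 4926) = (3772 + 1/(587/9))*(-39/5 + 4926) = (3772 + 9/587)*(24591/5) = (2214173/587)*(24591/5) = 54448728243/2935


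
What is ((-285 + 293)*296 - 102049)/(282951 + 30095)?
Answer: -99681/313046 ≈ -0.31842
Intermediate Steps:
((-285 + 293)*296 - 102049)/(282951 + 30095) = (8*296 - 102049)/313046 = (2368 - 102049)*(1/313046) = -99681*1/313046 = -99681/313046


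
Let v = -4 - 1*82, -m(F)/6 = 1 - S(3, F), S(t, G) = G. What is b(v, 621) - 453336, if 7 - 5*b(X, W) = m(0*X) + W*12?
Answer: -2274119/5 ≈ -4.5482e+5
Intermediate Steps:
m(F) = -6 + 6*F (m(F) = -6*(1 - F) = -6 + 6*F)
v = -86 (v = -4 - 82 = -86)
b(X, W) = 13/5 - 12*W/5 (b(X, W) = 7/5 - ((-6 + 6*(0*X)) + W*12)/5 = 7/5 - ((-6 + 6*0) + 12*W)/5 = 7/5 - ((-6 + 0) + 12*W)/5 = 7/5 - (-6 + 12*W)/5 = 7/5 + (6/5 - 12*W/5) = 13/5 - 12*W/5)
b(v, 621) - 453336 = (13/5 - 12/5*621) - 453336 = (13/5 - 7452/5) - 453336 = -7439/5 - 453336 = -2274119/5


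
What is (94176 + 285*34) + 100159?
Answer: 204025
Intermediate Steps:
(94176 + 285*34) + 100159 = (94176 + 9690) + 100159 = 103866 + 100159 = 204025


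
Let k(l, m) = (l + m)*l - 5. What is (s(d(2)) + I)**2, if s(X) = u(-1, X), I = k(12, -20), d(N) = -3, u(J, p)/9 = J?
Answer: 12100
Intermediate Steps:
u(J, p) = 9*J
k(l, m) = -5 + l*(l + m) (k(l, m) = l*(l + m) - 5 = -5 + l*(l + m))
I = -101 (I = -5 + 12**2 + 12*(-20) = -5 + 144 - 240 = -101)
s(X) = -9 (s(X) = 9*(-1) = -9)
(s(d(2)) + I)**2 = (-9 - 101)**2 = (-110)**2 = 12100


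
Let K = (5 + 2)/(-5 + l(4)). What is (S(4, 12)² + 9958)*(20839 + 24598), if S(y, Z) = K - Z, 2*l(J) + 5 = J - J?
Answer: 103513937282/225 ≈ 4.6006e+8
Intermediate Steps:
l(J) = -5/2 (l(J) = -5/2 + (J - J)/2 = -5/2 + (½)*0 = -5/2 + 0 = -5/2)
K = -14/15 (K = (5 + 2)/(-5 - 5/2) = 7/(-15/2) = 7*(-2/15) = -14/15 ≈ -0.93333)
S(y, Z) = -14/15 - Z
(S(4, 12)² + 9958)*(20839 + 24598) = ((-14/15 - 1*12)² + 9958)*(20839 + 24598) = ((-14/15 - 12)² + 9958)*45437 = ((-194/15)² + 9958)*45437 = (37636/225 + 9958)*45437 = (2278186/225)*45437 = 103513937282/225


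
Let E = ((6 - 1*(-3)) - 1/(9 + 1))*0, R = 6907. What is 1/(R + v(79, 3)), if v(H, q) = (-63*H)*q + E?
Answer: -1/8024 ≈ -0.00012463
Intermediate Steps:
E = 0 (E = ((6 + 3) - 1/10)*0 = (9 - 1*1/10)*0 = (9 - 1/10)*0 = (89/10)*0 = 0)
v(H, q) = -63*H*q (v(H, q) = (-63*H)*q + 0 = -63*H*q + 0 = -63*H*q)
1/(R + v(79, 3)) = 1/(6907 - 63*79*3) = 1/(6907 - 14931) = 1/(-8024) = -1/8024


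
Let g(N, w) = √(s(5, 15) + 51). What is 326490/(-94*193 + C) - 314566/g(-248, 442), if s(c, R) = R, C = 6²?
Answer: -163245/9053 - 157283*√66/33 ≈ -38738.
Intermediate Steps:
C = 36
g(N, w) = √66 (g(N, w) = √(15 + 51) = √66)
326490/(-94*193 + C) - 314566/g(-248, 442) = 326490/(-94*193 + 36) - 314566*√66/66 = 326490/(-18142 + 36) - 157283*√66/33 = 326490/(-18106) - 157283*√66/33 = 326490*(-1/18106) - 157283*√66/33 = -163245/9053 - 157283*√66/33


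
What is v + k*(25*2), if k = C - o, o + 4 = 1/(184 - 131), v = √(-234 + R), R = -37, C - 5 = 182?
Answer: 506100/53 + I*√271 ≈ 9549.1 + 16.462*I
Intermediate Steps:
C = 187 (C = 5 + 182 = 187)
v = I*√271 (v = √(-234 - 37) = √(-271) = I*√271 ≈ 16.462*I)
o = -211/53 (o = -4 + 1/(184 - 131) = -4 + 1/53 = -211/53 ≈ -3.9811)
k = 10122/53 (k = 187 - 1*(-211/53) = 187 + 211/53 = 10122/53 ≈ 190.98)
v + k*(25*2) = I*√271 + 10122*(25*2)/53 = I*√271 + (10122/53)*50 = I*√271 + 506100/53 = 506100/53 + I*√271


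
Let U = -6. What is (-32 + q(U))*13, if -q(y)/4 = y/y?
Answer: -468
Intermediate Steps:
q(y) = -4 (q(y) = -4*y/y = -4*1 = -4)
(-32 + q(U))*13 = (-32 - 4)*13 = -36*13 = -468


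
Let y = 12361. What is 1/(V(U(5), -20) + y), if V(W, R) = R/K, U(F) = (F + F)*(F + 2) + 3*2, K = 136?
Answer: 34/420269 ≈ 8.0901e-5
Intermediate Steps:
U(F) = 6 + 2*F*(2 + F) (U(F) = (2*F)*(2 + F) + 6 = 2*F*(2 + F) + 6 = 6 + 2*F*(2 + F))
V(W, R) = R/136
1/(V(U(5), -20) + y) = 1/((1/136)*(-20) + 12361) = 1/(-5/34 + 12361) = 1/(420269/34) = 34/420269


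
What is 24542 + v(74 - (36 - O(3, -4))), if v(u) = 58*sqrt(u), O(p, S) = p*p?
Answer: 24542 + 58*sqrt(47) ≈ 24940.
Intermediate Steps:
O(p, S) = p**2
24542 + v(74 - (36 - O(3, -4))) = 24542 + 58*sqrt(74 - (36 - 1*3**2)) = 24542 + 58*sqrt(74 - (36 - 1*9)) = 24542 + 58*sqrt(74 - (36 - 9)) = 24542 + 58*sqrt(74 - 1*27) = 24542 + 58*sqrt(74 - 27) = 24542 + 58*sqrt(47)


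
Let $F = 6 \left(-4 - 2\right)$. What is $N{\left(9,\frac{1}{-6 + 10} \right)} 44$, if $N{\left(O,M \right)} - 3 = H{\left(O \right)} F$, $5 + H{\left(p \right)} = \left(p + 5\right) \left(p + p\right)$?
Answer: $-391116$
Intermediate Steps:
$H{\left(p \right)} = -5 + 2 p \left(5 + p\right)$ ($H{\left(p \right)} = -5 + \left(p + 5\right) \left(p + p\right) = -5 + \left(5 + p\right) 2 p = -5 + 2 p \left(5 + p\right)$)
$F = -36$ ($F = 6 \left(-6\right) = -36$)
$N{\left(O,M \right)} = 183 - 360 O - 72 O^{2}$ ($N{\left(O,M \right)} = 3 + \left(-5 + 2 O^{2} + 10 O\right) \left(-36\right) = 3 - \left(-180 + 72 O^{2} + 360 O\right) = 183 - 360 O - 72 O^{2}$)
$N{\left(9,\frac{1}{-6 + 10} \right)} 44 = \left(183 - 3240 - 72 \cdot 9^{2}\right) 44 = \left(183 - 3240 - 5832\right) 44 = \left(-8889\right) 44 = -391116$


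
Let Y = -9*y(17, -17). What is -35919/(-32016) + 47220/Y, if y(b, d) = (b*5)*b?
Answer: -23214865/9252624 ≈ -2.5090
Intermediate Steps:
y(b, d) = 5*b² (y(b, d) = (5*b)*b = 5*b²)
Y = -13005 (Y = -45*17² = -45*289 = -9*1445 = -13005)
-35919/(-32016) + 47220/Y = -35919/(-32016) + 47220/(-13005) = -35919*(-1/32016) + 47220*(-1/13005) = 11973/10672 - 3148/867 = -23214865/9252624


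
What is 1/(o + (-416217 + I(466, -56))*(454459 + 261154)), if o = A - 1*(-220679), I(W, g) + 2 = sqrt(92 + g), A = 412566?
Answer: -1/297846800324 ≈ -3.3574e-12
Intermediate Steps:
I(W, g) = -2 + sqrt(92 + g)
o = 633245 (o = 412566 - 1*(-220679) = 412566 + 220679 = 633245)
1/(o + (-416217 + I(466, -56))*(454459 + 261154)) = 1/(633245 + (-416217 + (-2 + sqrt(92 - 56)))*(454459 + 261154)) = 1/(633245 + (-416217 + (-2 + sqrt(36)))*715613) = 1/(633245 + (-416217 + (-2 + 6))*715613) = 1/(633245 + (-416217 + 4)*715613) = 1/(633245 - 416213*715613) = 1/(633245 - 297847433569) = 1/(-297846800324) = -1/297846800324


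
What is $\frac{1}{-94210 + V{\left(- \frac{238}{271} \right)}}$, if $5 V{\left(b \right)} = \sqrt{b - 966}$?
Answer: $- \frac{319136375}{30065838019762} - \frac{5 i \sqrt{17752126}}{30065838019762} \approx -1.0615 \cdot 10^{-5} - 7.0068 \cdot 10^{-10} i$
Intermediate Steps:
$V{\left(b \right)} = \frac{\sqrt{-966 + b}}{5}$ ($V{\left(b \right)} = \frac{\sqrt{b - 966}}{5} = \frac{\sqrt{-966 + b}}{5}$)
$\frac{1}{-94210 + V{\left(- \frac{238}{271} \right)}} = \frac{1}{-94210 + \frac{\sqrt{-966 - \frac{238}{271}}}{5}} = \frac{1}{-94210 + \frac{\sqrt{- \frac{262024}{271}}}{5}} = \frac{1}{-94210 + \frac{\frac{2}{271} i \sqrt{17752126}}{5}} = \frac{1}{-94210 + \frac{2 i \sqrt{17752126}}{1355}}$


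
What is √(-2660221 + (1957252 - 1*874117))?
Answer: I*√1577086 ≈ 1255.8*I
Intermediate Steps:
√(-2660221 + (1957252 - 1*874117)) = √(-2660221 + (1957252 - 874117)) = √(-2660221 + 1083135) = √(-1577086) = I*√1577086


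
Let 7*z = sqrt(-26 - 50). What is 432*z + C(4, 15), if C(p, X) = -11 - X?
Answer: -26 + 864*I*sqrt(19)/7 ≈ -26.0 + 538.01*I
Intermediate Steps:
z = 2*I*sqrt(19)/7 (z = sqrt(-26 - 50)/7 = sqrt(-76)/7 = (2*I*sqrt(19))/7 = 2*I*sqrt(19)/7 ≈ 1.2454*I)
432*z + C(4, 15) = 432*(2*I*sqrt(19)/7) + (-11 - 1*15) = 864*I*sqrt(19)/7 + (-11 - 15) = 864*I*sqrt(19)/7 - 26 = -26 + 864*I*sqrt(19)/7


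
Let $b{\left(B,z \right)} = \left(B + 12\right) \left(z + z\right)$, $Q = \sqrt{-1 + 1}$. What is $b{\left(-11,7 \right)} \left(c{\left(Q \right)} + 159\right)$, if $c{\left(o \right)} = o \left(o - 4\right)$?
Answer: $2226$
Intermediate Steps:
$Q = 0$ ($Q = \sqrt{0} = 0$)
$b{\left(B,z \right)} = 2 z \left(12 + B\right)$ ($b{\left(B,z \right)} = \left(12 + B\right) 2 z = 2 z \left(12 + B\right)$)
$c{\left(o \right)} = o \left(-4 + o\right)$
$b{\left(-11,7 \right)} \left(c{\left(Q \right)} + 159\right) = 2 \cdot 7 \left(12 - 11\right) \left(0 \left(-4 + 0\right) + 159\right) = 2 \cdot 7 \cdot 1 \left(0 \left(-4\right) + 159\right) = 14 \left(0 + 159\right) = 14 \cdot 159 = 2226$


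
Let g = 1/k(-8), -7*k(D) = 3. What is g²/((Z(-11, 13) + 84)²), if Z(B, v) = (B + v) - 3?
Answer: 49/62001 ≈ 0.00079031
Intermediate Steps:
k(D) = -3/7 (k(D) = -⅐*3 = -3/7)
Z(B, v) = -3 + B + v
g = -7/3 (g = 1/(-3/7) = -7/3 ≈ -2.3333)
g²/((Z(-11, 13) + 84)²) = (-7/3)²/(((-3 - 11 + 13) + 84)²) = 49/(9*((-1 + 84)²)) = 49/(9*(83²)) = (49/9)/6889 = (49/9)*(1/6889) = 49/62001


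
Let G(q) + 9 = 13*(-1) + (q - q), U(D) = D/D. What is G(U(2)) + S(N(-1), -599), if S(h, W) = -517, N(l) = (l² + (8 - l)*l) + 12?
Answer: -539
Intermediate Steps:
U(D) = 1
N(l) = 12 + l² + l*(8 - l) (N(l) = (l² + l*(8 - l)) + 12 = 12 + l² + l*(8 - l))
G(q) = -22 (G(q) = -9 + (13*(-1) + (q - q)) = -9 + (-13 + 0) = -9 - 13 = -22)
G(U(2)) + S(N(-1), -599) = -22 - 517 = -539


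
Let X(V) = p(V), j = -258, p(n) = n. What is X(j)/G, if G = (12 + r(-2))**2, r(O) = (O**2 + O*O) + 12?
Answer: -129/512 ≈ -0.25195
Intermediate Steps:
X(V) = V
r(O) = 12 + 2*O**2 (r(O) = (O**2 + O**2) + 12 = 2*O**2 + 12 = 12 + 2*O**2)
G = 1024 (G = (12 + (12 + 2*(-2)**2))**2 = (12 + (12 + 2*4))**2 = (12 + (12 + 8))**2 = (12 + 20)**2 = 32**2 = 1024)
X(j)/G = -258/1024 = -258*1/1024 = -129/512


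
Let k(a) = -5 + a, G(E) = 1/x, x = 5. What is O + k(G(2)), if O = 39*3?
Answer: 561/5 ≈ 112.20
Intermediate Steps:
G(E) = 1/5
O = 117
O + k(G(2)) = 117 + (-5 + 1/5) = 117 - 24/5 = 561/5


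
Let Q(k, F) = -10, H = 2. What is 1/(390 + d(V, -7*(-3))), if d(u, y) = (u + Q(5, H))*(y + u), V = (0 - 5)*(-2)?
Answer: 1/390 ≈ 0.0025641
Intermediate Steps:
V = 10 (V = -5*(-2) = 10)
d(u, y) = (-10 + u)*(u + y) (d(u, y) = (u - 10)*(y + u) = (-10 + u)*(u + y))
1/(390 + d(V, -7*(-3))) = 1/(390 + (10**2 - 10*10 - (-70)*(-3) + 10*(-7*(-3)))) = 1/(390 + (100 - 100 - 10*21 + 10*21)) = 1/(390 + (100 - 100 - 210 + 210)) = 1/(390 + 0) = 1/390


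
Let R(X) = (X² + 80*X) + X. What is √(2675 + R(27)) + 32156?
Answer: 32156 + √5591 ≈ 32231.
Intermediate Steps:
R(X) = X² + 81*X
√(2675 + R(27)) + 32156 = √(2675 + 27*(81 + 27)) + 32156 = √(2675 + 27*108) + 32156 = √(2675 + 2916) + 32156 = √5591 + 32156 = 32156 + √5591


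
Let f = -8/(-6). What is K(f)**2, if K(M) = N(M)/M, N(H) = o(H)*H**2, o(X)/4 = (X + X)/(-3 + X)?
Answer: 16384/225 ≈ 72.818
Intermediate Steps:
o(X) = 8*X/(-3 + X) (o(X) = 4*((X + X)/(-3 + X)) = 4*((2*X)/(-3 + X)) = 4*(2*X/(-3 + X)) = 8*X/(-3 + X))
N(H) = 8*H**3/(-3 + H) (N(H) = (8*H/(-3 + H))*H**2 = 8*H**3/(-3 + H))
f = 4/3 (f = -8*(-1/6) = 4/3 ≈ 1.3333)
K(M) = 8*M**2/(-3 + M) (K(M) = (8*M**3/(-3 + M))/M = 8*M**2/(-3 + M))
K(f)**2 = (8*(4/3)**2/(-3 + 4/3))**2 = (8*(16/9)/(-5/3))**2 = (8*(16/9)*(-3/5))**2 = (-128/15)**2 = 16384/225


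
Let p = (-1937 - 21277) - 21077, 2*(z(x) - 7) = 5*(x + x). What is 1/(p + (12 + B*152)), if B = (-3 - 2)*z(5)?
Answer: -1/68599 ≈ -1.4577e-5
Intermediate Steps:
z(x) = 7 + 5*x (z(x) = 7 + (5*(x + x))/2 = 7 + (5*(2*x))/2 = 7 + (10*x)/2 = 7 + 5*x)
B = -160 (B = (-3 - 2)*(7 + 5*5) = -5*(7 + 25) = -5*32 = -160)
p = -44291 (p = -23214 - 21077 = -44291)
1/(p + (12 + B*152)) = 1/(-44291 + (12 - 160*152)) = 1/(-44291 + (12 - 24320)) = 1/(-44291 - 24308) = 1/(-68599) = -1/68599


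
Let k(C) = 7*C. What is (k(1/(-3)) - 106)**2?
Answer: 105625/9 ≈ 11736.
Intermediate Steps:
(k(1/(-3)) - 106)**2 = (7/(-3) - 106)**2 = (7*(-1/3) - 106)**2 = (-7/3 - 106)**2 = (-325/3)**2 = 105625/9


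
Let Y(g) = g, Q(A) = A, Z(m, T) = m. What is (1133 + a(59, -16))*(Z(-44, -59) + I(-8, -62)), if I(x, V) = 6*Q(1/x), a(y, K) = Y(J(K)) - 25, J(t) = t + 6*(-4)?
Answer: -47793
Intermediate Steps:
J(t) = -24 + t (J(t) = t - 24 = -24 + t)
a(y, K) = -49 + K (a(y, K) = (-24 + K) - 25 = -49 + K)
I(x, V) = 6/x
(1133 + a(59, -16))*(Z(-44, -59) + I(-8, -62)) = (1133 + (-49 - 16))*(-44 + 6/(-8)) = (1133 - 65)*(-44 + 6*(-⅛)) = 1068*(-44 - ¾) = 1068*(-179/4) = -47793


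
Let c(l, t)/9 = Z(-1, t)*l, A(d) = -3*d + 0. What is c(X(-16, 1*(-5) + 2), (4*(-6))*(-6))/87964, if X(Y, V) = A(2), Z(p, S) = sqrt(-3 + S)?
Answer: -27*sqrt(141)/43982 ≈ -0.0072895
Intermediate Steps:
A(d) = -3*d
X(Y, V) = -6 (X(Y, V) = -3*2 = -6)
c(l, t) = 9*l*sqrt(-3 + t) (c(l, t) = 9*(sqrt(-3 + t)*l) = 9*(l*sqrt(-3 + t)) = 9*l*sqrt(-3 + t))
c(X(-16, 1*(-5) + 2), (4*(-6))*(-6))/87964 = (9*(-6)*sqrt(-3 + (4*(-6))*(-6)))/87964 = (9*(-6)*sqrt(-3 - 24*(-6)))*(1/87964) = (9*(-6)*sqrt(-3 + 144))*(1/87964) = (9*(-6)*sqrt(141))*(1/87964) = -54*sqrt(141)*(1/87964) = -27*sqrt(141)/43982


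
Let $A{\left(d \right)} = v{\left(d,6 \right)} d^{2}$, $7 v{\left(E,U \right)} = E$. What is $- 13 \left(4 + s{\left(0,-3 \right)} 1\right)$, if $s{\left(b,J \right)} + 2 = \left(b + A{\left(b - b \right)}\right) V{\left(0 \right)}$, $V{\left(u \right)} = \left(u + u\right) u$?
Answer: $-26$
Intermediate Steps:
$v{\left(E,U \right)} = \frac{E}{7}$
$V{\left(u \right)} = 2 u^{2}$ ($V{\left(u \right)} = 2 u u = 2 u^{2}$)
$A{\left(d \right)} = \frac{d^{3}}{7}$ ($A{\left(d \right)} = \frac{d}{7} d^{2} = \frac{d^{3}}{7}$)
$s{\left(b,J \right)} = -2$ ($s{\left(b,J \right)} = -2 + \left(b + \frac{\left(b - b\right)^{3}}{7}\right) 2 \cdot 0^{2} = -2 + \left(b + \frac{0^{3}}{7}\right) 2 \cdot 0 = -2 + \left(b + \frac{1}{7} \cdot 0\right) 0 = -2 + \left(b + 0\right) 0 = -2 + b 0 = -2 + 0 = -2$)
$- 13 \left(4 + s{\left(0,-3 \right)} 1\right) = - 13 \left(4 - 2\right) = \left(-13\right) 2 = -26$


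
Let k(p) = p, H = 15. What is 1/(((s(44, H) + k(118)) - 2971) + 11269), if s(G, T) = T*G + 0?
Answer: 1/9076 ≈ 0.00011018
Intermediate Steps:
s(G, T) = G*T (s(G, T) = G*T + 0 = G*T)
1/(((s(44, H) + k(118)) - 2971) + 11269) = 1/(((44*15 + 118) - 2971) + 11269) = 1/(((660 + 118) - 2971) + 11269) = 1/((778 - 2971) + 11269) = 1/(-2193 + 11269) = 1/9076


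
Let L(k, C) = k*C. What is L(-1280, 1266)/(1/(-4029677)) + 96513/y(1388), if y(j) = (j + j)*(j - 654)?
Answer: 13305445902778833153/2037584 ≈ 6.5300e+12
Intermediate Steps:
L(k, C) = C*k
y(j) = 2*j*(-654 + j) (y(j) = (2*j)*(-654 + j) = 2*j*(-654 + j))
L(-1280, 1266)/(1/(-4029677)) + 96513/y(1388) = (1266*(-1280))/(1/(-4029677)) + 96513/((2*1388*(-654 + 1388))) = -1620480/(-1/4029677) + 96513/((2*1388*734)) = -1620480*(-4029677) + 96513/2037584 = 6530010984960 + 96513*(1/2037584) = 6530010984960 + 96513/2037584 = 13305445902778833153/2037584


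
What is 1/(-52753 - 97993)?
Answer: -1/150746 ≈ -6.6337e-6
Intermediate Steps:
1/(-52753 - 97993) = 1/(-150746) = -1/150746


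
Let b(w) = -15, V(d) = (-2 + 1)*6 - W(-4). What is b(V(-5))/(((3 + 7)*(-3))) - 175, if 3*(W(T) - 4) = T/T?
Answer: -349/2 ≈ -174.50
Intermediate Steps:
W(T) = 13/3 (W(T) = 4 + (T/T)/3 = 4 + (1/3)*1 = 4 + 1/3 = 13/3)
V(d) = -31/3 (V(d) = (-2 + 1)*6 - 1*13/3 = -1*6 - 13/3 = -6 - 13/3 = -31/3)
b(V(-5))/(((3 + 7)*(-3))) - 175 = -15*(-1/(3*(3 + 7))) - 175 = -15/(10*(-3)) - 175 = -15/(-30) - 175 = -15*(-1/30) - 175 = 1/2 - 175 = -349/2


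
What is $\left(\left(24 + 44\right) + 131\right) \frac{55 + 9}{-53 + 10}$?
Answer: $- \frac{12736}{43} \approx -296.19$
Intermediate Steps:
$\left(\left(24 + 44\right) + 131\right) \frac{55 + 9}{-53 + 10} = \left(68 + 131\right) \frac{64}{-43} = 199 \cdot 64 \left(- \frac{1}{43}\right) = 199 \left(- \frac{64}{43}\right) = - \frac{12736}{43}$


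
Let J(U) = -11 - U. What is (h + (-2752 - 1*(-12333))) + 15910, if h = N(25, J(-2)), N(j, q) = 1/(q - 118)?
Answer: 3237356/127 ≈ 25491.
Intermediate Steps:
N(j, q) = 1/(-118 + q)
h = -1/127 (h = 1/(-118 + (-11 - 1*(-2))) = 1/(-118 + (-11 + 2)) = 1/(-118 - 9) = 1/(-127) = -1/127 ≈ -0.0078740)
(h + (-2752 - 1*(-12333))) + 15910 = (-1/127 + (-2752 - 1*(-12333))) + 15910 = (-1/127 + (-2752 + 12333)) + 15910 = (-1/127 + 9581) + 15910 = 1216786/127 + 15910 = 3237356/127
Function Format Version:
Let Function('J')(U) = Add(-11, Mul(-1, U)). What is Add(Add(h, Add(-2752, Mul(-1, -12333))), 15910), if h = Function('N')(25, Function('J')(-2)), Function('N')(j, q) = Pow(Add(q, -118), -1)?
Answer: Rational(3237356, 127) ≈ 25491.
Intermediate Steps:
Function('N')(j, q) = Pow(Add(-118, q), -1)
h = Rational(-1, 127) (h = Pow(Add(-118, Add(-11, Mul(-1, -2))), -1) = Pow(Add(-118, Add(-11, 2)), -1) = Pow(Add(-118, -9), -1) = Pow(-127, -1) = Rational(-1, 127) ≈ -0.0078740)
Add(Add(h, Add(-2752, Mul(-1, -12333))), 15910) = Add(Add(Rational(-1, 127), Add(-2752, Mul(-1, -12333))), 15910) = Add(Add(Rational(-1, 127), Add(-2752, 12333)), 15910) = Add(Add(Rational(-1, 127), 9581), 15910) = Add(Rational(1216786, 127), 15910) = Rational(3237356, 127)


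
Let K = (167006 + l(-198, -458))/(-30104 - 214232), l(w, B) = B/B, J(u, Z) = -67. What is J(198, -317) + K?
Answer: -16537519/244336 ≈ -67.683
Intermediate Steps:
l(w, B) = 1
K = -167007/244336 (K = (167006 + 1)/(-30104 - 214232) = 167007/(-244336) = 167007*(-1/244336) = -167007/244336 ≈ -0.68351)
J(198, -317) + K = -67 - 167007/244336 = -16537519/244336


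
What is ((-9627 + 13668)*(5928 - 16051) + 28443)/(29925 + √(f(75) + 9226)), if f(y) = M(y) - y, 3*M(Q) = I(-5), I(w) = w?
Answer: -3669876315000/2686489427 + 81757200*√20586/2686489427 ≈ -1361.7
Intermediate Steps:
M(Q) = -5/3 (M(Q) = (⅓)*(-5) = -5/3)
f(y) = -5/3 - y
((-9627 + 13668)*(5928 - 16051) + 28443)/(29925 + √(f(75) + 9226)) = ((-9627 + 13668)*(5928 - 16051) + 28443)/(29925 + √((-5/3 - 1*75) + 9226)) = (4041*(-10123) + 28443)/(29925 + √((-5/3 - 75) + 9226)) = (-40907043 + 28443)/(29925 + √(-230/3 + 9226)) = -40878600/(29925 + √(27448/3)) = -40878600/(29925 + 2*√20586/3)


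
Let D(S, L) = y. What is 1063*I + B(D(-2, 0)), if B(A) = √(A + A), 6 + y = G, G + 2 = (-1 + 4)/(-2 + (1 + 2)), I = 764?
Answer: 812132 + I*√10 ≈ 8.1213e+5 + 3.1623*I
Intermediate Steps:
G = 1 (G = -2 + (-1 + 4)/(-2 + (1 + 2)) = -2 + 3/(-2 + 3) = -2 + 3/1 = -2 + 3*1 = -2 + 3 = 1)
y = -5 (y = -6 + 1 = -5)
D(S, L) = -5
B(A) = √2*√A (B(A) = √(2*A) = √2*√A)
1063*I + B(D(-2, 0)) = 1063*764 + √2*√(-5) = 812132 + √2*(I*√5) = 812132 + I*√10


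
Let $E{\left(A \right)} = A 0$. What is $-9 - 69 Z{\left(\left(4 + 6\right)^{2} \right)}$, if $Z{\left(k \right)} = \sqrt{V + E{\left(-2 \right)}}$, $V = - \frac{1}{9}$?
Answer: $-9 - 23 i \approx -9.0 - 23.0 i$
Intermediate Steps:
$E{\left(A \right)} = 0$
$V = - \frac{1}{9}$ ($V = \left(-1\right) \frac{1}{9} = - \frac{1}{9} \approx -0.11111$)
$Z{\left(k \right)} = \frac{i}{3}$ ($Z{\left(k \right)} = \sqrt{- \frac{1}{9} + 0} = \sqrt{- \frac{1}{9}} = \frac{i}{3}$)
$-9 - 69 Z{\left(\left(4 + 6\right)^{2} \right)} = -9 - 69 \frac{i}{3} = -9 - 23 i$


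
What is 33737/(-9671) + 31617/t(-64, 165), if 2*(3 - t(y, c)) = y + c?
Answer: -32354791/48355 ≈ -669.11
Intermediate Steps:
t(y, c) = 3 - c/2 - y/2 (t(y, c) = 3 - (y + c)/2 = 3 - (c + y)/2 = 3 + (-c/2 - y/2) = 3 - c/2 - y/2)
33737/(-9671) + 31617/t(-64, 165) = 33737/(-9671) + 31617/(3 - 1/2*165 - 1/2*(-64)) = 33737*(-1/9671) + 31617/(3 - 165/2 + 32) = -33737/9671 + 31617/(-95/2) = -33737/9671 + 31617*(-2/95) = -33737/9671 - 63234/95 = -32354791/48355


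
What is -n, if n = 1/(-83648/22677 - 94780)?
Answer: 22677/2149409708 ≈ 1.0550e-5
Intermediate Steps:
n = -22677/2149409708 (n = 1/(-83648*1/22677 - 94780) = 1/(-83648/22677 - 94780) = 1/(-2149409708/22677) = -22677/2149409708 ≈ -1.0550e-5)
-n = -1*(-22677/2149409708) = 22677/2149409708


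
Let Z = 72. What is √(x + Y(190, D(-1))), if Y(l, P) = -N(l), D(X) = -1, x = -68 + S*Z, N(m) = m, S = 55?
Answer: √3702 ≈ 60.844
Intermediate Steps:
x = 3892 (x = -68 + 55*72 = -68 + 3960 = 3892)
Y(l, P) = -l
√(x + Y(190, D(-1))) = √(3892 - 1*190) = √(3892 - 190) = √3702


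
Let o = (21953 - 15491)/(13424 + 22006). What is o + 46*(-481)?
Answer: -130652953/5905 ≈ -22126.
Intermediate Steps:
o = 1077/5905 (o = 6462/35430 = 6462*(1/35430) = 1077/5905 ≈ 0.18239)
o + 46*(-481) = 1077/5905 + 46*(-481) = 1077/5905 - 22126 = -130652953/5905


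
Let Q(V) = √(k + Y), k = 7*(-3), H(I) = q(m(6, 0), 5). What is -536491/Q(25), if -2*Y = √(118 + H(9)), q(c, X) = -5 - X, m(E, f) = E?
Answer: 536491*I*√3/(3*√(7 + √3)) ≈ 1.0482e+5*I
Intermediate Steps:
H(I) = -10 (H(I) = -5 - 1*5 = -5 - 5 = -10)
Y = -3*√3 (Y = -√(118 - 10)/2 = -3*√3 ≈ -5.1962)
k = -21
Q(V) = √(-21 - 3*√3)
-536491/Q(25) = -536491/√(-21 - 3*√3)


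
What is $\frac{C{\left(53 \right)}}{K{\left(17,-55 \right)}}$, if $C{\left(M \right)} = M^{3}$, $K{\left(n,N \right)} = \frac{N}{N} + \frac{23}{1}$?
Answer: $\frac{148877}{24} \approx 6203.2$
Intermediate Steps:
$K{\left(n,N \right)} = 24$ ($K{\left(n,N \right)} = 1 + 23 \cdot 1 = 1 + 23 = 24$)
$\frac{C{\left(53 \right)}}{K{\left(17,-55 \right)}} = \frac{53^{3}}{24} = 148877 \cdot \frac{1}{24} = \frac{148877}{24}$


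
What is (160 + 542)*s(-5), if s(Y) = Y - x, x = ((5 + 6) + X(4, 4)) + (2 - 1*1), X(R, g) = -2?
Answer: -10530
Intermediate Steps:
x = 10 (x = ((5 + 6) - 2) + (2 - 1*1) = (11 - 2) + (2 - 1) = 9 + 1 = 10)
s(Y) = -10 + Y (s(Y) = Y - 1*10 = Y - 10 = -10 + Y)
(160 + 542)*s(-5) = (160 + 542)*(-10 - 5) = 702*(-15) = -10530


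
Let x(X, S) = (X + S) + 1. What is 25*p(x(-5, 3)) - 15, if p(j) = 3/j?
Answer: -90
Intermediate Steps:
x(X, S) = 1 + S + X (x(X, S) = (S + X) + 1 = 1 + S + X)
25*p(x(-5, 3)) - 15 = 25*(3/(1 + 3 - 5)) - 15 = 25*(3/(-1)) - 15 = 25*(3*(-1)) - 15 = 25*(-3) - 15 = -75 - 15 = -90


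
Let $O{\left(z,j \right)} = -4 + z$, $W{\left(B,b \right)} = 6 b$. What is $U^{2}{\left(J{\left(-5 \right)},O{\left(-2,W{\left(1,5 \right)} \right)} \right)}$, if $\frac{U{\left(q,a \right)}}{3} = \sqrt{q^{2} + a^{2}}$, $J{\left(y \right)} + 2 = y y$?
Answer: $5085$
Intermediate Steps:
$J{\left(y \right)} = -2 + y^{2}$ ($J{\left(y \right)} = -2 + y y = -2 + y^{2}$)
$U{\left(q,a \right)} = 3 \sqrt{a^{2} + q^{2}}$ ($U{\left(q,a \right)} = 3 \sqrt{q^{2} + a^{2}} = 3 \sqrt{a^{2} + q^{2}}$)
$U^{2}{\left(J{\left(-5 \right)},O{\left(-2,W{\left(1,5 \right)} \right)} \right)} = \left(3 \sqrt{\left(-4 - 2\right)^{2} + \left(-2 + \left(-5\right)^{2}\right)^{2}}\right)^{2} = \left(3 \sqrt{\left(-6\right)^{2} + \left(-2 + 25\right)^{2}}\right)^{2} = \left(3 \sqrt{36 + 23^{2}}\right)^{2} = \left(3 \sqrt{36 + 529}\right)^{2} = \left(3 \sqrt{565}\right)^{2} = 5085$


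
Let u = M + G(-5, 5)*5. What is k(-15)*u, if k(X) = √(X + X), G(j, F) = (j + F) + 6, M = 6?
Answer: 36*I*√30 ≈ 197.18*I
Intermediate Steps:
G(j, F) = 6 + F + j (G(j, F) = (F + j) + 6 = 6 + F + j)
k(X) = √2*√X (k(X) = √(2*X) = √2*√X)
u = 36 (u = 6 + (6 + 5 - 5)*5 = 6 + 6*5 = 6 + 30 = 36)
k(-15)*u = (√2*√(-15))*36 = (√2*(I*√15))*36 = (I*√30)*36 = 36*I*√30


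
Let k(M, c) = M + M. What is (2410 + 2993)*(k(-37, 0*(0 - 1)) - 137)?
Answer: -1140033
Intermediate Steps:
k(M, c) = 2*M
(2410 + 2993)*(k(-37, 0*(0 - 1)) - 137) = (2410 + 2993)*(2*(-37) - 137) = 5403*(-74 - 137) = 5403*(-211) = -1140033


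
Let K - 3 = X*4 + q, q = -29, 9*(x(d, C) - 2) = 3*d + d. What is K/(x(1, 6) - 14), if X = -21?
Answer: 495/52 ≈ 9.5192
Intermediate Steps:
x(d, C) = 2 + 4*d/9 (x(d, C) = 2 + (3*d + d)/9 = 2 + (4*d)/9 = 2 + 4*d/9)
K = -110 (K = 3 + (-21*4 - 29) = 3 + (-84 - 29) = 3 - 113 = -110)
K/(x(1, 6) - 14) = -110/((2 + (4/9)*1) - 14) = -110/((2 + 4/9) - 14) = -110/(22/9 - 14) = -110/(-104/9) = -110*(-9/104) = 495/52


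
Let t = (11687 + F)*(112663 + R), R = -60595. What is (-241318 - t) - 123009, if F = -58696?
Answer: 2447300285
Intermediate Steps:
t = -2447664612 (t = (11687 - 58696)*(112663 - 60595) = -47009*52068 = -2447664612)
(-241318 - t) - 123009 = (-241318 - 1*(-2447664612)) - 123009 = (-241318 + 2447664612) - 123009 = 2447423294 - 123009 = 2447300285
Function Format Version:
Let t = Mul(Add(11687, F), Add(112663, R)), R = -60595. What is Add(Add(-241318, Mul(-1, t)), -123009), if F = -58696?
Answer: 2447300285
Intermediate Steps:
t = -2447664612 (t = Mul(Add(11687, -58696), Add(112663, -60595)) = Mul(-47009, 52068) = -2447664612)
Add(Add(-241318, Mul(-1, t)), -123009) = Add(Add(-241318, Mul(-1, -2447664612)), -123009) = Add(Add(-241318, 2447664612), -123009) = Add(2447423294, -123009) = 2447300285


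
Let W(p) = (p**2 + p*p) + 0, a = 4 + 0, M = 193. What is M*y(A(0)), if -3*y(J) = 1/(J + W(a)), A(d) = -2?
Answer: -193/90 ≈ -2.1444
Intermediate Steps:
a = 4
W(p) = 2*p**2 (W(p) = (p**2 + p**2) + 0 = 2*p**2 + 0 = 2*p**2)
y(J) = -1/(3*(32 + J)) (y(J) = -1/(3*(J + 2*4**2)) = -1/(3*(J + 2*16)) = -1/(3*(J + 32)) = -1/(3*(32 + J)))
M*y(A(0)) = 193*(-1/(96 + 3*(-2))) = 193*(-1/(96 - 6)) = 193*(-1/90) = -193/90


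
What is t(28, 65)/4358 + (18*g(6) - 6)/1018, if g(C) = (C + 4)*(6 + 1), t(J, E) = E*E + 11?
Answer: 2444295/1109111 ≈ 2.2038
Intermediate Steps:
t(J, E) = 11 + E² (t(J, E) = E² + 11 = 11 + E²)
g(C) = 28 + 7*C (g(C) = (4 + C)*7 = 28 + 7*C)
t(28, 65)/4358 + (18*g(6) - 6)/1018 = (11 + 65²)/4358 + (18*(28 + 7*6) - 6)/1018 = (11 + 4225)*(1/4358) + (18*(28 + 42) - 6)*(1/1018) = 4236*(1/4358) + (18*70 - 6)*(1/1018) = 2118/2179 + (1260 - 6)*(1/1018) = 2118/2179 + 1254*(1/1018) = 2118/2179 + 627/509 = 2444295/1109111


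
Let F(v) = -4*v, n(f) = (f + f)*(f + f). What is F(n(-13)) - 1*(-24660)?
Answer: 21956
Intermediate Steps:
n(f) = 4*f**2 (n(f) = (2*f)*(2*f) = 4*f**2)
F(n(-13)) - 1*(-24660) = -16*(-13)**2 - 1*(-24660) = -16*169 + 24660 = -4*676 + 24660 = -2704 + 24660 = 21956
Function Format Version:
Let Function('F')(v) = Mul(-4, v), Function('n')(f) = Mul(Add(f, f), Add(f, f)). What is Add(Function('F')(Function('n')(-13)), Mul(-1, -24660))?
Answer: 21956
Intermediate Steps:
Function('n')(f) = Mul(4, Pow(f, 2)) (Function('n')(f) = Mul(Mul(2, f), Mul(2, f)) = Mul(4, Pow(f, 2)))
Add(Function('F')(Function('n')(-13)), Mul(-1, -24660)) = Add(Mul(-4, Mul(4, Pow(-13, 2))), Mul(-1, -24660)) = Add(Mul(-4, Mul(4, 169)), 24660) = Add(Mul(-4, 676), 24660) = Add(-2704, 24660) = 21956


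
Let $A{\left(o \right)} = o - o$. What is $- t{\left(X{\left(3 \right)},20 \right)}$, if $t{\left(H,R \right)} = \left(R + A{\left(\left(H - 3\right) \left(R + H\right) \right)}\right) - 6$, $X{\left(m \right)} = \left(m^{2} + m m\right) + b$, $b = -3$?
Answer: $-14$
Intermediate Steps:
$X{\left(m \right)} = -3 + 2 m^{2}$ ($X{\left(m \right)} = \left(m^{2} + m m\right) - 3 = \left(m^{2} + m^{2}\right) - 3 = 2 m^{2} - 3 = -3 + 2 m^{2}$)
$A{\left(o \right)} = 0$
$t{\left(H,R \right)} = -6 + R$ ($t{\left(H,R \right)} = \left(R + 0\right) - 6 = R - 6 = -6 + R$)
$- t{\left(X{\left(3 \right)},20 \right)} = - (-6 + 20) = \left(-1\right) 14 = -14$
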